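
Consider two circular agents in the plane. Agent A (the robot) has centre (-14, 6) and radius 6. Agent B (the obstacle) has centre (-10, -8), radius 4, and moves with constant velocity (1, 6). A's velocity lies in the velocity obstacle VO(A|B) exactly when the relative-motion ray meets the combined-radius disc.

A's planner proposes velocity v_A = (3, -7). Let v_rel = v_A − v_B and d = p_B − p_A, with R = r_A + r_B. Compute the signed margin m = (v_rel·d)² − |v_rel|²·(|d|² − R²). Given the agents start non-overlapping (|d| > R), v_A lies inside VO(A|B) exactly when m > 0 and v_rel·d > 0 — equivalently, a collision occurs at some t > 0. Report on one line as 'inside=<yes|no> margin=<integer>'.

d = (4, -14),  |d|² = 212;  R = 6+4 = 10,  c = 212−10² = 112
v_rel = (2, -13),  |v_rel|² = 173;  v_rel·d = (2)·(4) + (-13)·(-14) = 190
173·t² − 380·t + 112 = 0  ⇒  m = 190² − 173·112 = 16724
m = 16724 > 0,  v_rel·d = 190 > 0  ⇒  inside

inside=yes margin=16724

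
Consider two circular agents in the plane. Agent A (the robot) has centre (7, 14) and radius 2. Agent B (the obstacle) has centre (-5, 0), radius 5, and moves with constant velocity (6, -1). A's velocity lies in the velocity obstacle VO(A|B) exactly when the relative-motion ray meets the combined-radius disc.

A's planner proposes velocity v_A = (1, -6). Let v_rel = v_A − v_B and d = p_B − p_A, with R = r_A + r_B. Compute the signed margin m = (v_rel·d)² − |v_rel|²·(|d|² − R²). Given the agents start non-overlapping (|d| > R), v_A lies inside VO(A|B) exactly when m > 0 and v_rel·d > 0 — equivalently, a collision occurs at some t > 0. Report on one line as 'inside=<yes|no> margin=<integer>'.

d = (-12, -14),  |d|² = 340;  R = 2+5 = 7,  c = 340−7² = 291
v_rel = (-5, -5),  |v_rel|² = 50;  v_rel·d = (-5)·(-12) + (-5)·(-14) = 130
50·t² − 260·t + 291 = 0  ⇒  m = 130² − 50·291 = 2350
m = 2350 > 0,  v_rel·d = 130 > 0  ⇒  inside

inside=yes margin=2350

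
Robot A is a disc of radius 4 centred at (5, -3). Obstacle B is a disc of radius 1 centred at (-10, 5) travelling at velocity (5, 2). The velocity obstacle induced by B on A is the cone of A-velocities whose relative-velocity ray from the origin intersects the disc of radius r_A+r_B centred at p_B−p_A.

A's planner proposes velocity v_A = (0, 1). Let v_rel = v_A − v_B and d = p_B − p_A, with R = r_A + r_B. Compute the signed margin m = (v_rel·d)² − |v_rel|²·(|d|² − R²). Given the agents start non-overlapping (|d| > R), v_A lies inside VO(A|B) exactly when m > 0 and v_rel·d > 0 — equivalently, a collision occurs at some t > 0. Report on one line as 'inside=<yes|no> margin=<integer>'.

d = (-15, 8),  |d|² = 289;  R = 4+1 = 5,  c = 289−5² = 264
v_rel = (-5, -1),  |v_rel|² = 26;  v_rel·d = (-5)·(-15) + (-1)·(8) = 67
26·t² − 134·t + 264 = 0  ⇒  m = 67² − 26·264 = -2375
m = -2375 < 0,  v_rel·d = 67 > 0  ⇒  outside

inside=no margin=-2375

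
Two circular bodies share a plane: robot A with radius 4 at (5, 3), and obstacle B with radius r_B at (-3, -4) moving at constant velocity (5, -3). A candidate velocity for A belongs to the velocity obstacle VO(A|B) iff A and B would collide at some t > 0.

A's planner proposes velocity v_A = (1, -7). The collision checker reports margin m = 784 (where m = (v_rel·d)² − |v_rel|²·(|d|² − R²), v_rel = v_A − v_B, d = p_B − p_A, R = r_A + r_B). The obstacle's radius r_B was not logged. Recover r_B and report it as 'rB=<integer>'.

m = 784
d = (-8, -7);  v_rel = (-4, -4),  |v_rel|² = 32
v_rel×d = (-4)·(-7) − (-4)·(-8) = -4
since m = R²·32 − (-4)²:  R² = (16 + 784) / 32 = 25
R = √25 = 5  ⇒  r_B = 5 − 4 = 1

rB=1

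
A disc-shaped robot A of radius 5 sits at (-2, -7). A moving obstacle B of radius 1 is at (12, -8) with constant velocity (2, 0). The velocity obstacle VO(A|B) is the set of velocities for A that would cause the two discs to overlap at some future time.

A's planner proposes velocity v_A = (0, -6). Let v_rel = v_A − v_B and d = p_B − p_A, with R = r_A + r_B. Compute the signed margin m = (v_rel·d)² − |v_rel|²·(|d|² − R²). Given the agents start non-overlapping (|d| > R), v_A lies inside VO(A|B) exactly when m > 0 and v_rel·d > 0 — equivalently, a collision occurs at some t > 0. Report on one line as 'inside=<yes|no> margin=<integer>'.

d = (14, -1),  |d|² = 197;  R = 5+1 = 6,  c = 197−6² = 161
v_rel = (-2, -6),  |v_rel|² = 40;  v_rel·d = (-2)·(14) + (-6)·(-1) = -22
40·t² + 44·t + 161 = 0  ⇒  m = (-22)² − 40·161 = -5956
m = -5956 < 0,  v_rel·d = -22 < 0  ⇒  outside

inside=no margin=-5956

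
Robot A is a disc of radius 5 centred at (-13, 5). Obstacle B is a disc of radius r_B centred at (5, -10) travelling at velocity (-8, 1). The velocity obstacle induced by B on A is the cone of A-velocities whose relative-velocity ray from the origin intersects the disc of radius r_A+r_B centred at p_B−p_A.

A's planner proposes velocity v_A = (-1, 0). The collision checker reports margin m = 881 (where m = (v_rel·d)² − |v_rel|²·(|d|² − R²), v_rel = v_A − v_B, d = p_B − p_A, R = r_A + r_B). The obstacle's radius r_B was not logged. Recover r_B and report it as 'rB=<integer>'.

m = 881
d = (18, -15);  v_rel = (7, -1),  |v_rel|² = 50
v_rel×d = (7)·(-15) − (-1)·(18) = -87
since m = R²·50 − (-87)²:  R² = (7569 + 881) / 50 = 169
R = √169 = 13  ⇒  r_B = 13 − 5 = 8

rB=8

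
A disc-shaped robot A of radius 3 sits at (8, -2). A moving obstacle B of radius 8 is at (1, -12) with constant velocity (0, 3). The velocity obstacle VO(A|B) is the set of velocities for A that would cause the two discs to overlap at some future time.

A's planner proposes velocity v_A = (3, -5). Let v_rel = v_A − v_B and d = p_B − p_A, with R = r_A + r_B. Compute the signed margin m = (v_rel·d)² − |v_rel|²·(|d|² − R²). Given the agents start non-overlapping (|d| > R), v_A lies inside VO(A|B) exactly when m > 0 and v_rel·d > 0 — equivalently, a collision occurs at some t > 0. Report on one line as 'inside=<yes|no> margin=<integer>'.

d = (-7, -10),  |d|² = 149;  R = 3+8 = 11,  c = 149−11² = 28
v_rel = (3, -8),  |v_rel|² = 73;  v_rel·d = (3)·(-7) + (-8)·(-10) = 59
73·t² − 118·t + 28 = 0  ⇒  m = 59² − 73·28 = 1437
m = 1437 > 0,  v_rel·d = 59 > 0  ⇒  inside

inside=yes margin=1437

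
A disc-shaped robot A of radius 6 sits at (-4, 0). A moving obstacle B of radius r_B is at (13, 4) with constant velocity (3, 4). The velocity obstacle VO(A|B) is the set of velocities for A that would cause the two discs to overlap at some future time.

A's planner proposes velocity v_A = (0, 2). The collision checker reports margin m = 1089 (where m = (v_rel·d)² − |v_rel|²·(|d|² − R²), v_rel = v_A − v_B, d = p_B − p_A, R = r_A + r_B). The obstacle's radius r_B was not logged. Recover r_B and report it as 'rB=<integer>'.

m = 1089
d = (17, 4);  v_rel = (-3, -2),  |v_rel|² = 13
v_rel×d = (-3)·(4) − (-2)·(17) = 22
since m = R²·13 − 22²:  R² = (484 + 1089) / 13 = 121
R = √121 = 11  ⇒  r_B = 11 − 6 = 5

rB=5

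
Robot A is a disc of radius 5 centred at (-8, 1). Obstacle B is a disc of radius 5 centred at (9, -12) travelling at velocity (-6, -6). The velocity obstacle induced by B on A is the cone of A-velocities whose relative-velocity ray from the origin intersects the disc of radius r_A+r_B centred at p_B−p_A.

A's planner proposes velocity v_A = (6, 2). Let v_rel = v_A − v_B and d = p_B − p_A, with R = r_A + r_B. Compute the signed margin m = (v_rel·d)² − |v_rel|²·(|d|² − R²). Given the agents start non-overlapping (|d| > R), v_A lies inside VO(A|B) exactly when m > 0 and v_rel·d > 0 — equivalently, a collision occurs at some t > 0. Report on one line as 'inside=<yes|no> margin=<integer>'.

d = (17, -13),  |d|² = 458;  R = 5+5 = 10,  c = 458−10² = 358
v_rel = (12, 8),  |v_rel|² = 208;  v_rel·d = (12)·(17) + (8)·(-13) = 100
208·t² − 200·t + 358 = 0  ⇒  m = 100² − 208·358 = -64464
m = -64464 < 0,  v_rel·d = 100 > 0  ⇒  outside

inside=no margin=-64464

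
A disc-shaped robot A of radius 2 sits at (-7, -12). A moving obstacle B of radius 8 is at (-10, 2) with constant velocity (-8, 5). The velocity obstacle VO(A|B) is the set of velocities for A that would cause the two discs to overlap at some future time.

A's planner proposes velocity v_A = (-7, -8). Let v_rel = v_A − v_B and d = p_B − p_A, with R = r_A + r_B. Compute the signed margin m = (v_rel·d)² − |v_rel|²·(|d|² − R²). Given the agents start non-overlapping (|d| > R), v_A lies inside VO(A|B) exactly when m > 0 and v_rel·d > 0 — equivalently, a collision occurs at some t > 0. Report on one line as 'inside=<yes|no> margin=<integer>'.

d = (-3, 14),  |d|² = 205;  R = 2+8 = 10,  c = 205−10² = 105
v_rel = (1, -13),  |v_rel|² = 170;  v_rel·d = (1)·(-3) + (-13)·(14) = -185
170·t² + 370·t + 105 = 0  ⇒  m = (-185)² − 170·105 = 16375
m = 16375 > 0,  v_rel·d = -185 < 0  ⇒  outside

inside=no margin=16375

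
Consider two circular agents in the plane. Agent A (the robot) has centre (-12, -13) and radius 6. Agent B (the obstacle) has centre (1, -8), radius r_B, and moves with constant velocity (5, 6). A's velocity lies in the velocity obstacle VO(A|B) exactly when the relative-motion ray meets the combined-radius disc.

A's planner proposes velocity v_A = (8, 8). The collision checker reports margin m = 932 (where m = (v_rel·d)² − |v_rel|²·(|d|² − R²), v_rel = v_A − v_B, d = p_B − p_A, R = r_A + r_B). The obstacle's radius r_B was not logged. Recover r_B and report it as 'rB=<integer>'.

m = 932
d = (13, 5);  v_rel = (3, 2),  |v_rel|² = 13
v_rel×d = (3)·(5) − (2)·(13) = -11
since m = R²·13 − (-11)²:  R² = (121 + 932) / 13 = 81
R = √81 = 9  ⇒  r_B = 9 − 6 = 3

rB=3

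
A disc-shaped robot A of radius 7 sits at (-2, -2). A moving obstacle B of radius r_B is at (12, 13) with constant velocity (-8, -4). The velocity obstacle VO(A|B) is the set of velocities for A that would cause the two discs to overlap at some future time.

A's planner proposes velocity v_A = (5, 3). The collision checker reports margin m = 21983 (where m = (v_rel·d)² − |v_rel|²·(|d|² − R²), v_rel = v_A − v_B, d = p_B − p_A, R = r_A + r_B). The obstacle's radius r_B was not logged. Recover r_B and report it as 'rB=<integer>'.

m = 21983
d = (14, 15);  v_rel = (13, 7),  |v_rel|² = 218
v_rel×d = (13)·(15) − (7)·(14) = 97
since m = R²·218 − 97²:  R² = (9409 + 21983) / 218 = 144
R = √144 = 12  ⇒  r_B = 12 − 7 = 5

rB=5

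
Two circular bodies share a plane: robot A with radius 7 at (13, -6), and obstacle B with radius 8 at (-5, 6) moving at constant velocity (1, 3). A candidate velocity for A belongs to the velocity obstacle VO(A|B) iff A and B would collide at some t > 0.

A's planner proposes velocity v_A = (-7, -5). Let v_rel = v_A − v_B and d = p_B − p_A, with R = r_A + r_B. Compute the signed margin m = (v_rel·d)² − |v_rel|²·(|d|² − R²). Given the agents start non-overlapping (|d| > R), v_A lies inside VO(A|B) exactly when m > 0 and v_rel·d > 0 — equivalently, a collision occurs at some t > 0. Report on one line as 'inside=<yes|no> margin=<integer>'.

d = (-18, 12),  |d|² = 468;  R = 7+8 = 15,  c = 468−15² = 243
v_rel = (-8, -8),  |v_rel|² = 128;  v_rel·d = (-8)·(-18) + (-8)·(12) = 48
128·t² − 96·t + 243 = 0  ⇒  m = 48² − 128·243 = -28800
m = -28800 < 0,  v_rel·d = 48 > 0  ⇒  outside

inside=no margin=-28800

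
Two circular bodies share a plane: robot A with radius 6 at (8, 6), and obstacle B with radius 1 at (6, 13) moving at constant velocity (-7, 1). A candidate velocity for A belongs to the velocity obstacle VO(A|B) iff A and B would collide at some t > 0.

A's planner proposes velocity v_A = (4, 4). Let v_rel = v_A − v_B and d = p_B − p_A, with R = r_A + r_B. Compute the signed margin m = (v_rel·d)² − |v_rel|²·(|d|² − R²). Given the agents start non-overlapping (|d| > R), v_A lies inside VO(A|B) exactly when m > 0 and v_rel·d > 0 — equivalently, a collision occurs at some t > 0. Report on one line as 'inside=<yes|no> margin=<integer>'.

d = (-2, 7),  |d|² = 53;  R = 6+1 = 7,  c = 53−7² = 4
v_rel = (11, 3),  |v_rel|² = 130;  v_rel·d = (11)·(-2) + (3)·(7) = -1
130·t² + 2·t + 4 = 0  ⇒  m = (-1)² − 130·4 = -519
m = -519 < 0,  v_rel·d = -1 < 0  ⇒  outside

inside=no margin=-519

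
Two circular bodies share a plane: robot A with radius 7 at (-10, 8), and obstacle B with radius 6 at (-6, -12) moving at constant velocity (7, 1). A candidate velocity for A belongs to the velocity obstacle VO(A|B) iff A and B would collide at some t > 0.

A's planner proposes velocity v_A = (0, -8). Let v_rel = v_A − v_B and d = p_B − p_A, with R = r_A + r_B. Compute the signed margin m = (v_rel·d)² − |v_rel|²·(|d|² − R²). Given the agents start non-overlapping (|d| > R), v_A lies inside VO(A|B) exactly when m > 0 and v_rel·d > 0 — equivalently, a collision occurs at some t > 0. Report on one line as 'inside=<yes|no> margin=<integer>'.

d = (4, -20),  |d|² = 416;  R = 7+6 = 13,  c = 416−13² = 247
v_rel = (-7, -9),  |v_rel|² = 130;  v_rel·d = (-7)·(4) + (-9)·(-20) = 152
130·t² − 304·t + 247 = 0  ⇒  m = 152² − 130·247 = -9006
m = -9006 < 0,  v_rel·d = 152 > 0  ⇒  outside

inside=no margin=-9006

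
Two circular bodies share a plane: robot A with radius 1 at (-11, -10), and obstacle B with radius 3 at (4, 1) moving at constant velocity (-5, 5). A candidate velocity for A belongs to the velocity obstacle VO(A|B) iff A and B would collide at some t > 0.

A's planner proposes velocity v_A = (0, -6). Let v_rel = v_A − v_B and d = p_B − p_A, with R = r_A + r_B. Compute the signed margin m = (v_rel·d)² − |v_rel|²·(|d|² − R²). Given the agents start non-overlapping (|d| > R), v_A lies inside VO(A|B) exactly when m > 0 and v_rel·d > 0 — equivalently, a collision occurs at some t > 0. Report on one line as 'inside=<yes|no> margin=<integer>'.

d = (15, 11),  |d|² = 346;  R = 1+3 = 4,  c = 346−4² = 330
v_rel = (5, -11),  |v_rel|² = 146;  v_rel·d = (5)·(15) + (-11)·(11) = -46
146·t² + 92·t + 330 = 0  ⇒  m = (-46)² − 146·330 = -46064
m = -46064 < 0,  v_rel·d = -46 < 0  ⇒  outside

inside=no margin=-46064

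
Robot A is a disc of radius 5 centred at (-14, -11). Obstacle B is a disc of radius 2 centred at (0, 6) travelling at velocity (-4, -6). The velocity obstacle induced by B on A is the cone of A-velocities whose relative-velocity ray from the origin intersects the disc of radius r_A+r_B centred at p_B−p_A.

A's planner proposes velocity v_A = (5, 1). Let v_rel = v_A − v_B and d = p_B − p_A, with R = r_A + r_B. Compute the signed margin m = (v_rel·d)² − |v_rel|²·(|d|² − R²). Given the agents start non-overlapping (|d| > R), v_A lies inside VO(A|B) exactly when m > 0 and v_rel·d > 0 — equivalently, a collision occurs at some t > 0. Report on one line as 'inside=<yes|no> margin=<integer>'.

d = (14, 17),  |d|² = 485;  R = 5+2 = 7,  c = 485−7² = 436
v_rel = (9, 7),  |v_rel|² = 130;  v_rel·d = (9)·(14) + (7)·(17) = 245
130·t² − 490·t + 436 = 0  ⇒  m = 245² − 130·436 = 3345
m = 3345 > 0,  v_rel·d = 245 > 0  ⇒  inside

inside=yes margin=3345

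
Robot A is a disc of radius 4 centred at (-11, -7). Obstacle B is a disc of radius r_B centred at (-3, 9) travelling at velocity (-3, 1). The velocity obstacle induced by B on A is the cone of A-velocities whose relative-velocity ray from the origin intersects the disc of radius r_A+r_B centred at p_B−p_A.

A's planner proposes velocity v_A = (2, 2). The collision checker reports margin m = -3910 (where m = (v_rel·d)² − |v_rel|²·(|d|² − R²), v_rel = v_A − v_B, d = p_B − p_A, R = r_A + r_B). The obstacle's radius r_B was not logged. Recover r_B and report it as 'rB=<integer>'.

m = -3910
d = (8, 16);  v_rel = (5, 1),  |v_rel|² = 26
v_rel×d = (5)·(16) − (1)·(8) = 72
since m = R²·26 − 72²:  R² = (5184 + -3910) / 26 = 49
R = √49 = 7  ⇒  r_B = 7 − 4 = 3

rB=3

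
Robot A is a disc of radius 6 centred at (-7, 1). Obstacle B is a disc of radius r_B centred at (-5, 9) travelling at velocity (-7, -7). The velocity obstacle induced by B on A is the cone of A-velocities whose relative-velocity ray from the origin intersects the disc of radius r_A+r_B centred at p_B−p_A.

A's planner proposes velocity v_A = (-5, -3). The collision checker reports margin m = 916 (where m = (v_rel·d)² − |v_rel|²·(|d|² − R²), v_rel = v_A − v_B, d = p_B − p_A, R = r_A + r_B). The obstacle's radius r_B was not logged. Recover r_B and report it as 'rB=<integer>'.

m = 916
d = (2, 8);  v_rel = (2, 4),  |v_rel|² = 20
v_rel×d = (2)·(8) − (4)·(2) = 8
since m = R²·20 − 8²:  R² = (64 + 916) / 20 = 49
R = √49 = 7  ⇒  r_B = 7 − 6 = 1

rB=1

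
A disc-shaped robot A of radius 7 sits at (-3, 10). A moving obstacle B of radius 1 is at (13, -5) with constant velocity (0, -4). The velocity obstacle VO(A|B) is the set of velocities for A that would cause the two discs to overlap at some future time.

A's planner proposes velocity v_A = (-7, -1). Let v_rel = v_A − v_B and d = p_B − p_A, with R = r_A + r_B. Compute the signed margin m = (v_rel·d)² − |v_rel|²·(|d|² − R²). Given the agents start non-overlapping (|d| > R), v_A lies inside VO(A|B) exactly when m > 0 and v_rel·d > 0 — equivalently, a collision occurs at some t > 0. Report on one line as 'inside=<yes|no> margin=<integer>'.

d = (16, -15),  |d|² = 481;  R = 7+1 = 8,  c = 481−8² = 417
v_rel = (-7, 3),  |v_rel|² = 58;  v_rel·d = (-7)·(16) + (3)·(-15) = -157
58·t² + 314·t + 417 = 0  ⇒  m = (-157)² − 58·417 = 463
m = 463 > 0,  v_rel·d = -157 < 0  ⇒  outside

inside=no margin=463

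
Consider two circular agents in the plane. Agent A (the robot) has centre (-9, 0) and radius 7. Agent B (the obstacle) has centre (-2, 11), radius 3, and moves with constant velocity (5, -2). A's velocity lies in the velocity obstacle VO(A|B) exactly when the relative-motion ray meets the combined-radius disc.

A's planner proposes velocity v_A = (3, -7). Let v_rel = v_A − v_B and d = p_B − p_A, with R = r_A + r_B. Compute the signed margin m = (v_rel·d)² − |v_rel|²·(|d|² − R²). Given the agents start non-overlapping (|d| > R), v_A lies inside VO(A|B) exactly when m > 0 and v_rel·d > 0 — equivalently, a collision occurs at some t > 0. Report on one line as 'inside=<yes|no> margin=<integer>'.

d = (7, 11),  |d|² = 170;  R = 7+3 = 10,  c = 170−10² = 70
v_rel = (-2, -5),  |v_rel|² = 29;  v_rel·d = (-2)·(7) + (-5)·(11) = -69
29·t² + 138·t + 70 = 0  ⇒  m = (-69)² − 29·70 = 2731
m = 2731 > 0,  v_rel·d = -69 < 0  ⇒  outside

inside=no margin=2731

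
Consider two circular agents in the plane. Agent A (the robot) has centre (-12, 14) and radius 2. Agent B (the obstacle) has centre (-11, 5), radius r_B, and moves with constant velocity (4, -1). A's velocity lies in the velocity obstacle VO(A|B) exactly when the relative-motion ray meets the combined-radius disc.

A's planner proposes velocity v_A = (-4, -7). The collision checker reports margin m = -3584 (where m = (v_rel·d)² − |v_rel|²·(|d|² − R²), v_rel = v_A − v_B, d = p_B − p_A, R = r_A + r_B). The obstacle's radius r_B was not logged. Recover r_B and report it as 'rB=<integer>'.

m = -3584
d = (1, -9);  v_rel = (-8, -6),  |v_rel|² = 100
v_rel×d = (-8)·(-9) − (-6)·(1) = 78
since m = R²·100 − 78²:  R² = (6084 + -3584) / 100 = 25
R = √25 = 5  ⇒  r_B = 5 − 2 = 3

rB=3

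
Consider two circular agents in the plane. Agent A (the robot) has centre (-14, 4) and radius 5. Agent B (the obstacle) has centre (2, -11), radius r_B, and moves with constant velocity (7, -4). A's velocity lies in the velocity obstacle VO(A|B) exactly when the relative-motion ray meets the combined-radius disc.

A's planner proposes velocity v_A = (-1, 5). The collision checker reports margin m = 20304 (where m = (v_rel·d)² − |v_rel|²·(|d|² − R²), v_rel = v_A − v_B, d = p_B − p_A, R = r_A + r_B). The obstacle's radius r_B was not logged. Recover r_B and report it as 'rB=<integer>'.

m = 20304
d = (16, -15);  v_rel = (-8, 9),  |v_rel|² = 145
v_rel×d = (-8)·(-15) − (9)·(16) = -24
since m = R²·145 − (-24)²:  R² = (576 + 20304) / 145 = 144
R = √144 = 12  ⇒  r_B = 12 − 5 = 7

rB=7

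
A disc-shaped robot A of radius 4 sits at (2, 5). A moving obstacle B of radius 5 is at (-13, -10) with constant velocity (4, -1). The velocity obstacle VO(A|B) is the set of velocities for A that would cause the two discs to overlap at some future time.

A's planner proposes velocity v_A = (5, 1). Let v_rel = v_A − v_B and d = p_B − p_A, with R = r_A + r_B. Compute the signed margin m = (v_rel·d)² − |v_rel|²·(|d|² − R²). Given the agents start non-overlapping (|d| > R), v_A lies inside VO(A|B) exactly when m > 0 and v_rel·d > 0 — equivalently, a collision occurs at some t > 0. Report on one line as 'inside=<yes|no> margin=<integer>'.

d = (-15, -15),  |d|² = 450;  R = 4+5 = 9,  c = 450−9² = 369
v_rel = (1, 2),  |v_rel|² = 5;  v_rel·d = (1)·(-15) + (2)·(-15) = -45
5·t² + 90·t + 369 = 0  ⇒  m = (-45)² − 5·369 = 180
m = 180 > 0,  v_rel·d = -45 < 0  ⇒  outside

inside=no margin=180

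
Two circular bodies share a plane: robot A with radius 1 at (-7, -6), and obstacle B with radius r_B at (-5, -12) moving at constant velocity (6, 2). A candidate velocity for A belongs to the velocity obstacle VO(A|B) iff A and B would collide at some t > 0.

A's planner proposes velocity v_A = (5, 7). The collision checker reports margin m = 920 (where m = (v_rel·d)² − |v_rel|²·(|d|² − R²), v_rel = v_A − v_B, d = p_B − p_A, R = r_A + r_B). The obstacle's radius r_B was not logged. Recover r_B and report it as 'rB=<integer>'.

m = 920
d = (2, -6);  v_rel = (-1, 5),  |v_rel|² = 26
v_rel×d = (-1)·(-6) − (5)·(2) = -4
since m = R²·26 − (-4)²:  R² = (16 + 920) / 26 = 36
R = √36 = 6  ⇒  r_B = 6 − 1 = 5

rB=5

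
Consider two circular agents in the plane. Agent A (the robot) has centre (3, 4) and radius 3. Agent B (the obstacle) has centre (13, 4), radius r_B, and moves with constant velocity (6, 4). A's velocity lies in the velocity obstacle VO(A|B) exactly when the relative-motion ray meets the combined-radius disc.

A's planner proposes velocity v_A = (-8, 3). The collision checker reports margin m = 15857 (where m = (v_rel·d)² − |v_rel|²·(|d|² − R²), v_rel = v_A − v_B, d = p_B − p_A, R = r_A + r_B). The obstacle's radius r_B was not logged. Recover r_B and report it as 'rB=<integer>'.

m = 15857
d = (10, 0);  v_rel = (-14, -1),  |v_rel|² = 197
v_rel×d = (-14)·(0) − (-1)·(10) = 10
since m = R²·197 − 10²:  R² = (100 + 15857) / 197 = 81
R = √81 = 9  ⇒  r_B = 9 − 3 = 6

rB=6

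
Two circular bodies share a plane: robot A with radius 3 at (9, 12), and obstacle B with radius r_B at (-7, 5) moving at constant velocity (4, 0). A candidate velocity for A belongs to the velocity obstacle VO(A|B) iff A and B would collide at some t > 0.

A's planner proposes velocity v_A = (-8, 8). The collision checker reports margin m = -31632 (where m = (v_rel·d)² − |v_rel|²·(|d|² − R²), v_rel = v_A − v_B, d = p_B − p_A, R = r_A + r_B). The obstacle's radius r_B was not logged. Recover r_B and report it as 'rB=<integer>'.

m = -31632
d = (-16, -7);  v_rel = (-12, 8),  |v_rel|² = 208
v_rel×d = (-12)·(-7) − (8)·(-16) = 212
since m = R²·208 − 212²:  R² = (44944 + -31632) / 208 = 64
R = √64 = 8  ⇒  r_B = 8 − 3 = 5

rB=5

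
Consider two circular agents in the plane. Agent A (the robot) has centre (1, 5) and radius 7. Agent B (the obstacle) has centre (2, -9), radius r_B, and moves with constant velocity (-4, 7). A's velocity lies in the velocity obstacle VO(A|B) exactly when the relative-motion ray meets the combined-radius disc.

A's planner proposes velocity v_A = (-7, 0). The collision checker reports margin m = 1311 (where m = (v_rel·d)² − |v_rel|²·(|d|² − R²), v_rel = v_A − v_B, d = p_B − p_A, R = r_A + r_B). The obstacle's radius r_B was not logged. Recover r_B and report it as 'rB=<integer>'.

m = 1311
d = (1, -14);  v_rel = (-3, -7),  |v_rel|² = 58
v_rel×d = (-3)·(-14) − (-7)·(1) = 49
since m = R²·58 − 49²:  R² = (2401 + 1311) / 58 = 64
R = √64 = 8  ⇒  r_B = 8 − 7 = 1

rB=1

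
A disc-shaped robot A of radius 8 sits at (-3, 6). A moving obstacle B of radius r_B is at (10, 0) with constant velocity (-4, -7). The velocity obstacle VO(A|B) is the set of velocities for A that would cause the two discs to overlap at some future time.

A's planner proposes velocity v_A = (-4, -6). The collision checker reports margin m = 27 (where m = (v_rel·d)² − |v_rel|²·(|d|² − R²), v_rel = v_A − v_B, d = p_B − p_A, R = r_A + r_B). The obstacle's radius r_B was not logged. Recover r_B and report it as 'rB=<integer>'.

m = 27
d = (13, -6);  v_rel = (0, 1),  |v_rel|² = 1
v_rel×d = (0)·(-6) − (1)·(13) = -13
since m = R²·1 − (-13)²:  R² = (169 + 27) / 1 = 196
R = √196 = 14  ⇒  r_B = 14 − 8 = 6

rB=6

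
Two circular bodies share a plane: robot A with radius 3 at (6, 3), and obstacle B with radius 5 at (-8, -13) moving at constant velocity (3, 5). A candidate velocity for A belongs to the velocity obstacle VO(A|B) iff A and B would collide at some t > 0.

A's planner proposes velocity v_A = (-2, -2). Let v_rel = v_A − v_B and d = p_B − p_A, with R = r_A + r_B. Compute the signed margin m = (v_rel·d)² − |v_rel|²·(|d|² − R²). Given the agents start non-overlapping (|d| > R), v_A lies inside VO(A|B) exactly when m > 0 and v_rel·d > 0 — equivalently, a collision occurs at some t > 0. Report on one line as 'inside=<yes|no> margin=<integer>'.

d = (-14, -16),  |d|² = 452;  R = 3+5 = 8,  c = 452−8² = 388
v_rel = (-5, -7),  |v_rel|² = 74;  v_rel·d = (-5)·(-14) + (-7)·(-16) = 182
74·t² − 364·t + 388 = 0  ⇒  m = 182² − 74·388 = 4412
m = 4412 > 0,  v_rel·d = 182 > 0  ⇒  inside

inside=yes margin=4412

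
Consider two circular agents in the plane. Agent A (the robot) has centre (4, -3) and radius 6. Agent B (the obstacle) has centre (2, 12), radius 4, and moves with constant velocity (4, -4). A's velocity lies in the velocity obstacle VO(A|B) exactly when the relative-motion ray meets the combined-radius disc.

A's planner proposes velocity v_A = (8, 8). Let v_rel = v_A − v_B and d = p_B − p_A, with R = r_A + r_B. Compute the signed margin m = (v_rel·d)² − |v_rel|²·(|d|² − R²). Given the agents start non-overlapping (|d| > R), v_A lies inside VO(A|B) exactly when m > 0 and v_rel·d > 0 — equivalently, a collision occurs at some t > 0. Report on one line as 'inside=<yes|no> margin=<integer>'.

d = (-2, 15),  |d|² = 229;  R = 6+4 = 10,  c = 229−10² = 129
v_rel = (4, 12),  |v_rel|² = 160;  v_rel·d = (4)·(-2) + (12)·(15) = 172
160·t² − 344·t + 129 = 0  ⇒  m = 172² − 160·129 = 8944
m = 8944 > 0,  v_rel·d = 172 > 0  ⇒  inside

inside=yes margin=8944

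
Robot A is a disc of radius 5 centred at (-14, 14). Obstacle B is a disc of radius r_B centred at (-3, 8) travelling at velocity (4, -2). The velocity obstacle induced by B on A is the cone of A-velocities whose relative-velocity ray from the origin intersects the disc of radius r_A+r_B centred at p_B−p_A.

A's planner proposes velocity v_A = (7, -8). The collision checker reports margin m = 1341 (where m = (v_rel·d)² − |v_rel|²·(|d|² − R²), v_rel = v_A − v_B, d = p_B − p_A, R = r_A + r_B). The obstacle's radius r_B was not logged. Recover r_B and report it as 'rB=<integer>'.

m = 1341
d = (11, -6);  v_rel = (3, -6),  |v_rel|² = 45
v_rel×d = (3)·(-6) − (-6)·(11) = 48
since m = R²·45 − 48²:  R² = (2304 + 1341) / 45 = 81
R = √81 = 9  ⇒  r_B = 9 − 5 = 4

rB=4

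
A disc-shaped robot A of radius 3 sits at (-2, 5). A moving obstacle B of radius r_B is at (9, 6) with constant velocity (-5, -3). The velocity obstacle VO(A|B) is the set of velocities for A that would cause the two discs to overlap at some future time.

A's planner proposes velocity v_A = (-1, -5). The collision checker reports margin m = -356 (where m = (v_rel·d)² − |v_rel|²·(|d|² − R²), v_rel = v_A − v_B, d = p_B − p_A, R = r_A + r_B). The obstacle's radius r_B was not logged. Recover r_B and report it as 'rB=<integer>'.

m = -356
d = (11, 1);  v_rel = (4, -2),  |v_rel|² = 20
v_rel×d = (4)·(1) − (-2)·(11) = 26
since m = R²·20 − 26²:  R² = (676 + -356) / 20 = 16
R = √16 = 4  ⇒  r_B = 4 − 3 = 1

rB=1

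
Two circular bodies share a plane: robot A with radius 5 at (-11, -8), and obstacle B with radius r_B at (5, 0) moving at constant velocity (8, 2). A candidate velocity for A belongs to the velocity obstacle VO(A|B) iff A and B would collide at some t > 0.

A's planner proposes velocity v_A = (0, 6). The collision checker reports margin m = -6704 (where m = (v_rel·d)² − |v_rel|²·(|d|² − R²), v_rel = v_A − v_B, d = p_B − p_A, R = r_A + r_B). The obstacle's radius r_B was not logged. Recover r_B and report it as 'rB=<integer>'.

m = -6704
d = (16, 8);  v_rel = (-8, 4),  |v_rel|² = 80
v_rel×d = (-8)·(8) − (4)·(16) = -128
since m = R²·80 − (-128)²:  R² = (16384 + -6704) / 80 = 121
R = √121 = 11  ⇒  r_B = 11 − 5 = 6

rB=6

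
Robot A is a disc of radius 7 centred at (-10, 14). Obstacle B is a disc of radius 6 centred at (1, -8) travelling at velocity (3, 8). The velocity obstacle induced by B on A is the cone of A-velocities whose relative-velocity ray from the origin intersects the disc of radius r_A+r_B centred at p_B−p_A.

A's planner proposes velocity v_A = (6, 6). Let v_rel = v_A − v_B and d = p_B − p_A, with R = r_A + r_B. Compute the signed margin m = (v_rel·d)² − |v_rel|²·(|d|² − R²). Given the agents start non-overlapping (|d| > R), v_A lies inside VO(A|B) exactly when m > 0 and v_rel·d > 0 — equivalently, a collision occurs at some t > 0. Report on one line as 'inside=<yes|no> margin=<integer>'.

d = (11, -22),  |d|² = 605;  R = 7+6 = 13,  c = 605−13² = 436
v_rel = (3, -2),  |v_rel|² = 13;  v_rel·d = (3)·(11) + (-2)·(-22) = 77
13·t² − 154·t + 436 = 0  ⇒  m = 77² − 13·436 = 261
m = 261 > 0,  v_rel·d = 77 > 0  ⇒  inside

inside=yes margin=261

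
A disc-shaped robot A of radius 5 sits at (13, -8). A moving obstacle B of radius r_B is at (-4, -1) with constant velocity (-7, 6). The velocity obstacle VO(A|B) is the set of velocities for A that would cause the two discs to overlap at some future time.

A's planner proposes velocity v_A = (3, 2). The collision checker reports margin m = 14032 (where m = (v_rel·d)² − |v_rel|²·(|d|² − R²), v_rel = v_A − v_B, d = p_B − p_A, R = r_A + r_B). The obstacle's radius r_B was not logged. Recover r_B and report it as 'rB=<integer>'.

m = 14032
d = (-17, 7);  v_rel = (10, -4),  |v_rel|² = 116
v_rel×d = (10)·(7) − (-4)·(-17) = 2
since m = R²·116 − 2²:  R² = (4 + 14032) / 116 = 121
R = √121 = 11  ⇒  r_B = 11 − 5 = 6

rB=6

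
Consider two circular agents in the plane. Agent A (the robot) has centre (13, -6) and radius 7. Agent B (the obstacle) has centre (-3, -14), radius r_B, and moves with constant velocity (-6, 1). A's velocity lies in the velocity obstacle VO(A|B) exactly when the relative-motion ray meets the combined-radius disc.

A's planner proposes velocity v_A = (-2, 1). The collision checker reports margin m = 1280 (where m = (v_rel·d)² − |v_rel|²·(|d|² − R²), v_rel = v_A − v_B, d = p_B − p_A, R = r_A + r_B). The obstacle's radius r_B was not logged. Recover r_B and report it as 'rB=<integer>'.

m = 1280
d = (-16, -8);  v_rel = (4, 0),  |v_rel|² = 16
v_rel×d = (4)·(-8) − (0)·(-16) = -32
since m = R²·16 − (-32)²:  R² = (1024 + 1280) / 16 = 144
R = √144 = 12  ⇒  r_B = 12 − 7 = 5

rB=5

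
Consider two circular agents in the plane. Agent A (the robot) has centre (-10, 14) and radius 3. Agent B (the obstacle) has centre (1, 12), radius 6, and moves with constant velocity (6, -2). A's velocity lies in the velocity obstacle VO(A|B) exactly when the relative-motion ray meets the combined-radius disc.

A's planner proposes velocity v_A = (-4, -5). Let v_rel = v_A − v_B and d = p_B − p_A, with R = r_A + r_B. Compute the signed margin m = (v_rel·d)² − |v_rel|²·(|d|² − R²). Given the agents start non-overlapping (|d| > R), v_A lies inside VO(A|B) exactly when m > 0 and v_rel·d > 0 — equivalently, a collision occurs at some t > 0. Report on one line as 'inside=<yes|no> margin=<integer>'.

d = (11, -2),  |d|² = 125;  R = 3+6 = 9,  c = 125−9² = 44
v_rel = (-10, -3),  |v_rel|² = 109;  v_rel·d = (-10)·(11) + (-3)·(-2) = -104
109·t² + 208·t + 44 = 0  ⇒  m = (-104)² − 109·44 = 6020
m = 6020 > 0,  v_rel·d = -104 < 0  ⇒  outside

inside=no margin=6020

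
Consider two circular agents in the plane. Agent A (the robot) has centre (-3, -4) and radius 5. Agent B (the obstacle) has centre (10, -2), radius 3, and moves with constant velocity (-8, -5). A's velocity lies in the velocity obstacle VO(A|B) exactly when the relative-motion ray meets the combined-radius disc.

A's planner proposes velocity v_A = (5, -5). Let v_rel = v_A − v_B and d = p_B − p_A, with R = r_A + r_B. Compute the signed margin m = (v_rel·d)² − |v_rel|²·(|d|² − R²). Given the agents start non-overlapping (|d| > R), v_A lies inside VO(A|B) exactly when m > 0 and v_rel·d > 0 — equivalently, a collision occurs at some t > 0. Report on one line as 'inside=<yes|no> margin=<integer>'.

d = (13, 2),  |d|² = 173;  R = 5+3 = 8,  c = 173−8² = 109
v_rel = (13, 0),  |v_rel|² = 169;  v_rel·d = (13)·(13) + (0)·(2) = 169
169·t² − 338·t + 109 = 0  ⇒  m = 169² − 169·109 = 10140
m = 10140 > 0,  v_rel·d = 169 > 0  ⇒  inside

inside=yes margin=10140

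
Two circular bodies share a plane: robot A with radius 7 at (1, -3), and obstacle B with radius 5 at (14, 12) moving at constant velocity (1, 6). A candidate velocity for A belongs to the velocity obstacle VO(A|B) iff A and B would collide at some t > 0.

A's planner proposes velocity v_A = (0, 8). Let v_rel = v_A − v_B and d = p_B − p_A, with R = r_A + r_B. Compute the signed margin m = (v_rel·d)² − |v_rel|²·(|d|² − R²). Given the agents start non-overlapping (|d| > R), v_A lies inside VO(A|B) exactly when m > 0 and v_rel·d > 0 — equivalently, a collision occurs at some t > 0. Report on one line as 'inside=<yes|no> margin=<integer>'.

d = (13, 15),  |d|² = 394;  R = 7+5 = 12,  c = 394−12² = 250
v_rel = (-1, 2),  |v_rel|² = 5;  v_rel·d = (-1)·(13) + (2)·(15) = 17
5·t² − 34·t + 250 = 0  ⇒  m = 17² − 5·250 = -961
m = -961 < 0,  v_rel·d = 17 > 0  ⇒  outside

inside=no margin=-961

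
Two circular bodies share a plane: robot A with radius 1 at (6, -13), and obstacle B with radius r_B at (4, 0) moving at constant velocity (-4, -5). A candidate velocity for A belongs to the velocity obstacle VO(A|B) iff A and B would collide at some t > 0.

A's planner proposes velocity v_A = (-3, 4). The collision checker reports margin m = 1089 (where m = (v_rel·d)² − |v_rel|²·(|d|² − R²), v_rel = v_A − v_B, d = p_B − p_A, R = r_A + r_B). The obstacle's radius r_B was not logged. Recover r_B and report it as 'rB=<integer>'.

m = 1089
d = (-2, 13);  v_rel = (1, 9),  |v_rel|² = 82
v_rel×d = (1)·(13) − (9)·(-2) = 31
since m = R²·82 − 31²:  R² = (961 + 1089) / 82 = 25
R = √25 = 5  ⇒  r_B = 5 − 1 = 4

rB=4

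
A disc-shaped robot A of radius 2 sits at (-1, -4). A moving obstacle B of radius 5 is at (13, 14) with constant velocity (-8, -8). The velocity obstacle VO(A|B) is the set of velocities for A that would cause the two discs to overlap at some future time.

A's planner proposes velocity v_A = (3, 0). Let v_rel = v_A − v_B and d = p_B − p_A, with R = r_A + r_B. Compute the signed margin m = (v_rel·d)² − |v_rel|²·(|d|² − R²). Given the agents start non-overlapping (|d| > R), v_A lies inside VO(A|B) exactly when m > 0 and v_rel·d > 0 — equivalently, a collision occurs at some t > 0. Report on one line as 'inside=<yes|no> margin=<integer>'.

d = (14, 18),  |d|² = 520;  R = 2+5 = 7,  c = 520−7² = 471
v_rel = (11, 8),  |v_rel|² = 185;  v_rel·d = (11)·(14) + (8)·(18) = 298
185·t² − 596·t + 471 = 0  ⇒  m = 298² − 185·471 = 1669
m = 1669 > 0,  v_rel·d = 298 > 0  ⇒  inside

inside=yes margin=1669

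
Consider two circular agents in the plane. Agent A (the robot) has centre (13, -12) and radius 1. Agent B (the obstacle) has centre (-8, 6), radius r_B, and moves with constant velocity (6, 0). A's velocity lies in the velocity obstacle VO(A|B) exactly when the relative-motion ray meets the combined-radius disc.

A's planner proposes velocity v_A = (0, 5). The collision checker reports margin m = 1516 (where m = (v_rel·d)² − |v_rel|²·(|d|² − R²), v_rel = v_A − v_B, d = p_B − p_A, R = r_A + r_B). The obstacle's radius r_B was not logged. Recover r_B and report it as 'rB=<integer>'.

m = 1516
d = (-21, 18);  v_rel = (-6, 5),  |v_rel|² = 61
v_rel×d = (-6)·(18) − (5)·(-21) = -3
since m = R²·61 − (-3)²:  R² = (9 + 1516) / 61 = 25
R = √25 = 5  ⇒  r_B = 5 − 1 = 4

rB=4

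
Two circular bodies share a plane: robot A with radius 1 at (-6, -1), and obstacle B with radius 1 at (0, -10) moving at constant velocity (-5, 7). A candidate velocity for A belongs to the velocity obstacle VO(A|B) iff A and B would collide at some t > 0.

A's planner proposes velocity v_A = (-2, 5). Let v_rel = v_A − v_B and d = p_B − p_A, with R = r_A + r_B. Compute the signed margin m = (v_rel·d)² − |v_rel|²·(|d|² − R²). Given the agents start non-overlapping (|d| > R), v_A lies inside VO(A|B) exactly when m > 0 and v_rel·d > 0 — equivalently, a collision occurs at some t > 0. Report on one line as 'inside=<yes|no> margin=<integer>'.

d = (6, -9),  |d|² = 117;  R = 1+1 = 2,  c = 117−2² = 113
v_rel = (3, -2),  |v_rel|² = 13;  v_rel·d = (3)·(6) + (-2)·(-9) = 36
13·t² − 72·t + 113 = 0  ⇒  m = 36² − 13·113 = -173
m = -173 < 0,  v_rel·d = 36 > 0  ⇒  outside

inside=no margin=-173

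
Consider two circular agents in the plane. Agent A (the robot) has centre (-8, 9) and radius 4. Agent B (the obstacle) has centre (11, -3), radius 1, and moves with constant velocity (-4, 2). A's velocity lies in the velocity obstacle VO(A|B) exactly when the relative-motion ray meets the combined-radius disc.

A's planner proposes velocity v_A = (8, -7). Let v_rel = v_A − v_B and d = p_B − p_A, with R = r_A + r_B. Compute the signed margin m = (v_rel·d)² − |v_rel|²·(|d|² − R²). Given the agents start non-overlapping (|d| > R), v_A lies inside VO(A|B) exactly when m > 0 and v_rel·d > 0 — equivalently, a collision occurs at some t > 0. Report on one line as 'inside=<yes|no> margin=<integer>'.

d = (19, -12),  |d|² = 505;  R = 4+1 = 5,  c = 505−5² = 480
v_rel = (12, -9),  |v_rel|² = 225;  v_rel·d = (12)·(19) + (-9)·(-12) = 336
225·t² − 672·t + 480 = 0  ⇒  m = 336² − 225·480 = 4896
m = 4896 > 0,  v_rel·d = 336 > 0  ⇒  inside

inside=yes margin=4896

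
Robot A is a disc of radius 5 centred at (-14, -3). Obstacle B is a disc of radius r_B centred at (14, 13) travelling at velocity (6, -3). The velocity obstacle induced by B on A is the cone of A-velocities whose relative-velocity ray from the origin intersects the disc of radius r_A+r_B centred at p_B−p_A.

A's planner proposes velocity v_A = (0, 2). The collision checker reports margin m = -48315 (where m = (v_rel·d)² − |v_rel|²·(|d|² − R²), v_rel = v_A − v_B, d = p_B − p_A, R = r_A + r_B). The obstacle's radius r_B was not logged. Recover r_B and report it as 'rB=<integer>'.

m = -48315
d = (28, 16);  v_rel = (-6, 5),  |v_rel|² = 61
v_rel×d = (-6)·(16) − (5)·(28) = -236
since m = R²·61 − (-236)²:  R² = (55696 + -48315) / 61 = 121
R = √121 = 11  ⇒  r_B = 11 − 5 = 6

rB=6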